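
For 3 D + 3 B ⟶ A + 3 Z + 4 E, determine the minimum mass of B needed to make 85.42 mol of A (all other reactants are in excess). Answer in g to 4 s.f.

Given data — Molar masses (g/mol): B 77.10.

n(A) = 85.42 mol
n(B) = (3/1) × 85.42 = 256.3 mol
mass = 256.3 × 77.10 = 19760 g

19760 g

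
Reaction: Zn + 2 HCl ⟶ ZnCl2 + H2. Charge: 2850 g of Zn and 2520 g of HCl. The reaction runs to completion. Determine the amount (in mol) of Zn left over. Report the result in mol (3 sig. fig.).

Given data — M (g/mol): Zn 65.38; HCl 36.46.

9.03 mol

n(Zn) = 2850 / 65.38 = 43.59 mol
n(HCl) = 2520 / 36.46 = 69.12 mol
n/ν for Zn = 43.59/1 = 43.59
n/ν for HCl = 69.12/2 = 34.56
Smallest n/ν is HCl → limiting reagent.
Zn consumed = (1/2) × 69.12 = 34.56 mol
Zn remaining = 43.59 − 34.56 = 9.030 mol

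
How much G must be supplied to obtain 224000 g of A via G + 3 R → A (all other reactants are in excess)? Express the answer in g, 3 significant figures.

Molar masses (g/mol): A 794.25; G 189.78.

n(A) = 224000 / 794.25 = 282.0 mol
n(G) = (1/1) × 282.0 = 282.0 mol
mass = 282.0 × 189.78 = 53520 g

53500 g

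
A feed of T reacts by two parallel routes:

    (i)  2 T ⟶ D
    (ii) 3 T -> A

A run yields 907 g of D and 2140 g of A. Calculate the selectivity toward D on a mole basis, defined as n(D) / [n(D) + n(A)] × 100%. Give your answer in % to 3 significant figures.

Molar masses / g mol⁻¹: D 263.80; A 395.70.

n(D) = 907 / 263.80 = 3.438 mol
n(A) = 2140 / 395.70 = 5.408 mol
selectivity = 3.438/(3.438+5.408) × 100 = 38.87 %

38.9 %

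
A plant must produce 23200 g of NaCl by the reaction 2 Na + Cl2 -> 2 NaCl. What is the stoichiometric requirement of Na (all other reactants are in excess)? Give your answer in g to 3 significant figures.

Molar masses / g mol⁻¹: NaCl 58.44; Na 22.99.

n(NaCl) = 23200 / 58.44 = 397.0 mol
n(Na) = (2/2) × 397.0 = 397.0 mol
mass = 397.0 × 22.99 = 9127 g

9130 g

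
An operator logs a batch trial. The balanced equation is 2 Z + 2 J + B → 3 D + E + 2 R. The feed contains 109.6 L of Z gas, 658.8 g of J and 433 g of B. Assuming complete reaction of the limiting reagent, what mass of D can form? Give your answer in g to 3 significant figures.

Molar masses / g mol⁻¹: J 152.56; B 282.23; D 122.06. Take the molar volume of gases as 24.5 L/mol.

562 g

n(Z) = 109.6 / 24.5 = 4.473 mol
n(J) = 658.8 / 152.56 = 4.318 mol
n(B) = 433.0 / 282.23 = 1.534 mol
n/ν for Z = 4.473/2 = 2.237
n/ν for J = 4.318/2 = 2.159
n/ν for B = 1.534/1 = 1.534
Smallest n/ν is B → limiting reagent.
n(D) = (3/1) × 1.534 = 4.602 mol
mass = 4.602 × 122.06 = 561.7 g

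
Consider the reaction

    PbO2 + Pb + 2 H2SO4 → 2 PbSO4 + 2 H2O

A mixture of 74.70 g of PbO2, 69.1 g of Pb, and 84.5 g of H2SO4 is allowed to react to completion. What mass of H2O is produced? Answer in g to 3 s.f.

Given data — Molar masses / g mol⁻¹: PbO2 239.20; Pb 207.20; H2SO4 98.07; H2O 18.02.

11.3 g

n(PbO2) = 74.70 / 239.20 = 0.3123 mol
n(Pb) = 69.10 / 207.20 = 0.3335 mol
n(H2SO4) = 84.50 / 98.07 = 0.8616 mol
n/ν for PbO2 = 0.3123/1 = 0.3123
n/ν for Pb = 0.3335/1 = 0.3335
n/ν for H2SO4 = 0.8616/2 = 0.4308
Smallest n/ν is PbO2 → limiting reagent.
n(H2O) = (2/1) × 0.3123 = 0.6246 mol
mass = 0.6246 × 18.02 = 11.26 g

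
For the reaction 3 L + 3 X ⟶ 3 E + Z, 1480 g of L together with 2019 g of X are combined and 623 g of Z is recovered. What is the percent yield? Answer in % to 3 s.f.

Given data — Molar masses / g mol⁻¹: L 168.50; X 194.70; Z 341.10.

n(L) = 1480 / 168.50 = 8.783 mol
n(X) = 2019 / 194.70 = 10.37 mol
n/ν for L = 8.783/3 = 2.928
n/ν for X = 10.37/3 = 3.457
Smallest n/ν is L → limiting reagent.
theoretical n(Z) = (1/3) × 8.783 = 2.928 mol → 998.7 g
% yield = 623 / 998.7 × 100 = 62.38 %

62.4 %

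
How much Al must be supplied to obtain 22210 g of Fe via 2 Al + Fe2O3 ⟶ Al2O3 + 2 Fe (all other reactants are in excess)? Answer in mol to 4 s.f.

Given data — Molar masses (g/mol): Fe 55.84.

n(Fe) = 22210 / 55.84 = 397.7 mol
n(Al) = (2/2) × 397.7 = 397.7 mol

397.7 mol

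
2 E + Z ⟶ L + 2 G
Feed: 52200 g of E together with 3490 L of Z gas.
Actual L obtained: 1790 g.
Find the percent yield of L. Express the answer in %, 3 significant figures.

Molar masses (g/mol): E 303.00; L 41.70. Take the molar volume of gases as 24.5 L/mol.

n(E) = 52200 / 303.00 = 172.3 mol
n(Z) = 3490 / 24.5 = 142.4 mol
n/ν → E: 86.15, Z: 142.4; E is limiting.
theoretical n(L) = (1/2) × 172.3 = 86.15 mol → 3592 g
% yield = 1790 / 3592 × 100 = 49.83 %

49.8 %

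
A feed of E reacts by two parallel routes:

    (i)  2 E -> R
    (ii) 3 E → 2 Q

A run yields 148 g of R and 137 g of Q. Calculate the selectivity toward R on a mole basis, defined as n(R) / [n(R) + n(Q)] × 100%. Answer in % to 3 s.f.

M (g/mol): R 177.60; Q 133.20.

n(R) = 148 / 177.60 = 0.8333 mol
n(Q) = 137 / 133.20 = 1.029 mol
selectivity = 0.8333/(0.8333+1.029) × 100 = 44.75 %

44.8 %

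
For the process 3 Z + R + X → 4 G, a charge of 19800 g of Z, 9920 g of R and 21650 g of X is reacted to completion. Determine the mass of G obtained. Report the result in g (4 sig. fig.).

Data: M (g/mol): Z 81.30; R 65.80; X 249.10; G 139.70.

45360 g

n(Z) = 19800 / 81.30 = 243.5 mol
n(R) = 9920 / 65.80 = 150.8 mol
n(X) = 21650 / 249.10 = 86.91 mol
n/ν → Z: 81.17, R: 150.8, X: 86.91; Z is limiting.
n(G) = (4/3) × 243.5 = 324.7 mol
mass = 324.7 × 139.70 = 45360 g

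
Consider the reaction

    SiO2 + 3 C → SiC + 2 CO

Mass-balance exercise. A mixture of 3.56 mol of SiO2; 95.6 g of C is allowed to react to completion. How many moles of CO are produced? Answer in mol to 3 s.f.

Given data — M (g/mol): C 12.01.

n(SiO2) = 3.560 mol
n(C) = 95.60 / 12.01 = 7.960 mol
n/ν for SiO2 = 3.560/1 = 3.560
n/ν for C = 7.960/3 = 2.653
Smallest n/ν is C → limiting reagent.
n(CO) = (2/3) × 7.960 = 5.307 mol

5.31 mol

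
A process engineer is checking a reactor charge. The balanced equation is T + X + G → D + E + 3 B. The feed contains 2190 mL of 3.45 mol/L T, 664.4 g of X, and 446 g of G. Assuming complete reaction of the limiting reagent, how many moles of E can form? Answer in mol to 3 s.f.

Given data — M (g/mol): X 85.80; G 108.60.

n(T) = 3.45 × 2190/1000 = 7.556 mol
n(X) = 664.4 / 85.80 = 7.744 mol
n(G) = 446.0 / 108.60 = 4.107 mol
n/ν for T = 7.556/1 = 7.556
n/ν for X = 7.744/1 = 7.744
n/ν for G = 4.107/1 = 4.107
Smallest n/ν is G → limiting reagent.
n(E) = (1/1) × 4.107 = 4.107 mol

4.11 mol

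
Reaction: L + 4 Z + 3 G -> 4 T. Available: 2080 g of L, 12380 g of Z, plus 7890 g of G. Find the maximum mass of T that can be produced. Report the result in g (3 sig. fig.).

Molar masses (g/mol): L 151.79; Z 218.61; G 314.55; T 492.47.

16500 g

n(L) = 2080 / 151.79 = 13.70 mol
n(Z) = 12380 / 218.61 = 56.63 mol
n(G) = 7890 / 314.55 = 25.08 mol
n/ν for L = 13.70/1 = 13.70
n/ν for Z = 56.63/4 = 14.16
n/ν for G = 25.08/3 = 8.360
Smallest n/ν is G → limiting reagent.
n(T) = (4/3) × 25.08 = 33.44 mol
mass = 33.44 × 492.47 = 16470 g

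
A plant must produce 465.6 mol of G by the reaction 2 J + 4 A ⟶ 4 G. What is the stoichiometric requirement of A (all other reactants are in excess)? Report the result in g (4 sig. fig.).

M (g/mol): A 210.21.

n(G) = 465.6 mol
n(A) = (4/4) × 465.6 = 465.6 mol
mass = 465.6 × 210.21 = 97870 g

97870 g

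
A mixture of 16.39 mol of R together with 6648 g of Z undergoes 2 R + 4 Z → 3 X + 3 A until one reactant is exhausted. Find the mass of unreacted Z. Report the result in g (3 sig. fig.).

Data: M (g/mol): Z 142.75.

n(R) = 16.39 mol
n(Z) = 6648 / 142.75 = 46.57 mol
n/ν for R = 16.39/2 = 8.195
n/ν for Z = 46.57/4 = 11.64
Smallest n/ν is R → limiting reagent.
Z consumed = (4/2) × 16.39 = 32.78 mol
Z remaining = 46.57 − 32.78 = 13.79 mol
mass = 13.79 × 142.75 = 1969 g

1970 g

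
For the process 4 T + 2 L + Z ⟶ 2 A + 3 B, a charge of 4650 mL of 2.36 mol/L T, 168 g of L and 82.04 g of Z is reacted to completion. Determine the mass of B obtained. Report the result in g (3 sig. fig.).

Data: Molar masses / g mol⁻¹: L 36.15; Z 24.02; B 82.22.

n(T) = 2.36 × 4650/1000 = 10.97 mol
n(L) = 168.0 / 36.15 = 4.647 mol
n(Z) = 82.04 / 24.02 = 3.415 mol
n/ν for T = 10.97/4 = 2.743
n/ν for L = 4.647/2 = 2.324
n/ν for Z = 3.415/1 = 3.415
Smallest n/ν is L → limiting reagent.
n(B) = (3/2) × 4.647 = 6.971 mol
mass = 6.971 × 82.22 = 573.2 g

573 g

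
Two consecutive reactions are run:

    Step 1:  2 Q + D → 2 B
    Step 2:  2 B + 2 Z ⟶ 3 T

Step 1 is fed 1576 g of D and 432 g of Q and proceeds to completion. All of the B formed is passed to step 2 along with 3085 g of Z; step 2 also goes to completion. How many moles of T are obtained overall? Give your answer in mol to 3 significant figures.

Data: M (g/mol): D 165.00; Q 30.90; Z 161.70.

21.0 mol

Step 1:
n(D) = 1576 / 165.00 = 9.552 mol
n(Q) = 432.0 / 30.90 = 13.98 mol
n/ν for D = 9.552/1 = 9.552
n/ν for Q = 13.98/2 = 6.990
Smallest n/ν is Q → limiting reagent.
n(B) produced = (2/2) × 13.98 = 13.98 mol
Step 2:
n(B) available = 13.98 mol
n(Z) = 3085 / 161.70 = 19.08 mol
n/ν for B = 13.98/2 = 6.990
n/ν for Z = 19.08/2 = 9.540
Smallest n/ν is B → limiting reagent.
n(T) = (3/2) × 13.98 = 20.97 mol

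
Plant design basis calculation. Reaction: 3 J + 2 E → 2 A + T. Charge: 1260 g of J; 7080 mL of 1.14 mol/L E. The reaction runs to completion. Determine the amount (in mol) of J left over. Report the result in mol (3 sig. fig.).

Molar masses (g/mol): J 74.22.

4.87 mol

n(J) = 1260 / 74.22 = 16.98 mol
n(E) = 1.14 × 7080/1000 = 8.071 mol
n/ν for J = 16.98/3 = 5.660
n/ν for E = 8.071/2 = 4.036
Smallest n/ν is E → limiting reagent.
J consumed = (3/2) × 8.071 = 12.11 mol
J remaining = 16.98 − 12.11 = 4.870 mol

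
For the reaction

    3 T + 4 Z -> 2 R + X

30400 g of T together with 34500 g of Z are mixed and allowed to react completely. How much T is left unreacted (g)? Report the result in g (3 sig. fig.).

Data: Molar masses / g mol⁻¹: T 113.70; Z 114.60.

n(T) = 30400 / 113.70 = 267.4 mol
n(Z) = 34500 / 114.60 = 301.0 mol
n/ν for T = 267.4/3 = 89.13
n/ν for Z = 301.0/4 = 75.25
Smallest n/ν is Z → limiting reagent.
T consumed = (3/4) × 301.0 = 225.8 mol
T remaining = 267.4 − 225.8 = 41.60 mol
mass = 41.60 × 113.70 = 4730 g

4730 g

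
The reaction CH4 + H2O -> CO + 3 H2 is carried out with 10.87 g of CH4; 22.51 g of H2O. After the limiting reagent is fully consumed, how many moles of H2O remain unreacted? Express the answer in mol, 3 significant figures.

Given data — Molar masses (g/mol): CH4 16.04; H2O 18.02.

n(CH4) = 10.87 / 16.04 = 0.6777 mol
n(H2O) = 22.51 / 18.02 = 1.249 mol
n/ν → CH4: 0.6777, H2O: 1.249; CH4 is limiting.
H2O consumed = (1/1) × 0.6777 = 0.6777 mol
H2O remaining = 1.249 − 0.6777 = 0.5713 mol

0.571 mol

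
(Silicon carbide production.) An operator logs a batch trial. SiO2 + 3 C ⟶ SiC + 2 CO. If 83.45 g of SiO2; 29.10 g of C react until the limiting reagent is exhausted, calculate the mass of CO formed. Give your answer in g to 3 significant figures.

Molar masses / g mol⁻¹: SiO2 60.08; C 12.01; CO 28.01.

45.2 g

n(SiO2) = 83.45 / 60.08 = 1.389 mol
n(C) = 29.10 / 12.01 = 2.423 mol
n/ν for SiO2 = 1.389/1 = 1.389
n/ν for C = 2.423/3 = 0.8077
Smallest n/ν is C → limiting reagent.
n(CO) = (2/3) × 2.423 = 1.615 mol
mass = 1.615 × 28.01 = 45.24 g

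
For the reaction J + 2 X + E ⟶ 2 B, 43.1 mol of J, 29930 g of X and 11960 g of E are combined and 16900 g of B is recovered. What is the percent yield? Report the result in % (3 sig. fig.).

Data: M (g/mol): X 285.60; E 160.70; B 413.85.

n(J) = 43.10 mol
n(X) = 29930 / 285.60 = 104.8 mol
n(E) = 11960 / 160.70 = 74.42 mol
n/ν for J = 43.10/1 = 43.10
n/ν for X = 104.8/2 = 52.40
n/ν for E = 74.42/1 = 74.42
Smallest n/ν is J → limiting reagent.
theoretical n(B) = (2/1) × 43.10 = 86.20 mol → 35670 g
% yield = 16900 / 35670 × 100 = 47.38 %

47.4 %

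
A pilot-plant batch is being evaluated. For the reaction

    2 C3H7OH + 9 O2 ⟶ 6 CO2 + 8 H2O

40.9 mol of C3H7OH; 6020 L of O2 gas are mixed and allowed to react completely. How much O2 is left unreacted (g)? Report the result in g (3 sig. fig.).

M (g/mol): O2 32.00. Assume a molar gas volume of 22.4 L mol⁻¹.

n(C3H7OH) = 40.90 mol
n(O2) = 6020 / 22.4 = 268.8 mol
n/ν for C3H7OH = 40.90/2 = 20.45
n/ν for O2 = 268.8/9 = 29.87
Smallest n/ν is C3H7OH → limiting reagent.
O2 consumed = (9/2) × 40.90 = 184.1 mol
O2 remaining = 268.8 − 184.1 = 84.70 mol
mass = 84.70 × 32.00 = 2710 g

2710 g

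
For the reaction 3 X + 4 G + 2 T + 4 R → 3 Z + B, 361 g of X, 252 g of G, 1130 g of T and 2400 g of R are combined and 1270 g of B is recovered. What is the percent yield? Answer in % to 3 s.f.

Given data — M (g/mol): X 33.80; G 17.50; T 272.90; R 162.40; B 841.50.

n(X) = 361.0 / 33.80 = 10.68 mol
n(G) = 252.0 / 17.50 = 14.40 mol
n(T) = 1130 / 272.90 = 4.141 mol
n(R) = 2400 / 162.40 = 14.78 mol
n/ν → X: 3.560, G: 3.600, T: 2.071, R: 3.695; T is limiting.
theoretical n(B) = (1/2) × 4.141 = 2.071 mol → 1743 g
% yield = 1270 / 1743 × 100 = 72.86 %

72.9 %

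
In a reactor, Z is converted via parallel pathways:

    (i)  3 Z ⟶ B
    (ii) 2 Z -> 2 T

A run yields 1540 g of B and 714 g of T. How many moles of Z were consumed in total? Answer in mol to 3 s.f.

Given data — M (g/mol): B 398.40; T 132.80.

n(B) = 1540 / 398.40 = 3.865 mol
n(T) = 714 / 132.80 = 5.377 mol
n(Z) via (i) = (3/1)×3.865 = 11.60 mol
n(Z) via (ii) = (2/2)×5.377 = 5.377 mol
total n(Z) = 11.60 + 5.377 = 16.98 mol

17.0 mol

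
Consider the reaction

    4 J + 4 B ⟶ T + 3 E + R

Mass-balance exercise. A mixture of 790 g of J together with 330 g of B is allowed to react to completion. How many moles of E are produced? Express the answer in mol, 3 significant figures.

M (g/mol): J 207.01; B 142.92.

1.73 mol

n(J) = 790.0 / 207.01 = 3.816 mol
n(B) = 330.0 / 142.92 = 2.309 mol
n/ν for J = 3.816/4 = 0.9540
n/ν for B = 2.309/4 = 0.5773
Smallest n/ν is B → limiting reagent.
n(E) = (3/4) × 2.309 = 1.732 mol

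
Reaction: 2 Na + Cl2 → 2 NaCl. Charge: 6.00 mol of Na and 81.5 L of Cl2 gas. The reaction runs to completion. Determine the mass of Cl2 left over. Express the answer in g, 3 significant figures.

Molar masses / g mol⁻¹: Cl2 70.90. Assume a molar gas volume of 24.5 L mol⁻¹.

23.2 g

n(Na) = 6.000 mol
n(Cl2) = 81.50 / 24.5 = 3.327 mol
n/ν for Na = 6.000/2 = 3.000
n/ν for Cl2 = 3.327/1 = 3.327
Smallest n/ν is Na → limiting reagent.
Cl2 consumed = (1/2) × 6.000 = 3.000 mol
Cl2 remaining = 3.327 − 3.000 = 0.3270 mol
mass = 0.3270 × 70.90 = 23.18 g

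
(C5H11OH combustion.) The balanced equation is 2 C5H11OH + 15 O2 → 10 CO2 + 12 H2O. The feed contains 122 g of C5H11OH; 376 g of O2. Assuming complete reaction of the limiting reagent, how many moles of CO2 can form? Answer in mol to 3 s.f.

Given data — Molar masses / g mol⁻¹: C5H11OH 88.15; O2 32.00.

6.92 mol

n(C5H11OH) = 122.0 / 88.15 = 1.384 mol
n(O2) = 376.0 / 32.00 = 11.75 mol
n/ν for C5H11OH = 1.384/2 = 0.6920
n/ν for O2 = 11.75/15 = 0.7833
Smallest n/ν is C5H11OH → limiting reagent.
n(CO2) = (10/2) × 1.384 = 6.920 mol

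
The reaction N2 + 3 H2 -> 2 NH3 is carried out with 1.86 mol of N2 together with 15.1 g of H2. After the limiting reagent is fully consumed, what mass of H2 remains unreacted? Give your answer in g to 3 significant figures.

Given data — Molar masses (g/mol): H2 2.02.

3.83 g

n(N2) = 1.860 mol
n(H2) = 15.10 / 2.02 = 7.475 mol
n/ν for N2 = 1.860/1 = 1.860
n/ν for H2 = 7.475/3 = 2.492
Smallest n/ν is N2 → limiting reagent.
H2 consumed = (3/1) × 1.860 = 5.580 mol
H2 remaining = 7.475 − 5.580 = 1.895 mol
mass = 1.895 × 2.02 = 3.828 g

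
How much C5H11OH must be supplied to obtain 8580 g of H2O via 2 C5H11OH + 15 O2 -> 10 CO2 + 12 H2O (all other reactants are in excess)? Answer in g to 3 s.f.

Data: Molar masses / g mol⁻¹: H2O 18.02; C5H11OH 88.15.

7000 g

n(H2O) = 8580 / 18.02 = 476.1 mol
n(C5H11OH) = (2/12) × 476.1 = 79.35 mol
mass = 79.35 × 88.15 = 6995 g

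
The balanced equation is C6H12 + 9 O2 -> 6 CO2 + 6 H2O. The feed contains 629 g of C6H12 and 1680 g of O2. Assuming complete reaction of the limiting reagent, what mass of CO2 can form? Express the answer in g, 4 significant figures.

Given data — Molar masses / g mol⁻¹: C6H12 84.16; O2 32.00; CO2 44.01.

n(C6H12) = 629.0 / 84.16 = 7.474 mol
n(O2) = 1680 / 32.00 = 52.50 mol
n/ν for C6H12 = 7.474/1 = 7.474
n/ν for O2 = 52.50/9 = 5.833
Smallest n/ν is O2 → limiting reagent.
n(CO2) = (6/9) × 52.50 = 35.00 mol
mass = 35.00 × 44.01 = 1540 g

1540 g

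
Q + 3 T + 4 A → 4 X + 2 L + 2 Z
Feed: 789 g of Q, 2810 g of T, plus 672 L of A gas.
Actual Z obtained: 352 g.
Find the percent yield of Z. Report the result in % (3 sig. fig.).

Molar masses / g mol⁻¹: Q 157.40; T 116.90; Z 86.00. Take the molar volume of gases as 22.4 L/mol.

n(Q) = 789.0 / 157.40 = 5.013 mol
n(T) = 2810 / 116.90 = 24.04 mol
n(A) = 672.0 / 22.4 = 30.00 mol
n/ν for Q = 5.013/1 = 5.013
n/ν for T = 24.04/3 = 8.013
n/ν for A = 30.00/4 = 7.500
Smallest n/ν is Q → limiting reagent.
theoretical n(Z) = (2/1) × 5.013 = 10.03 mol → 862.6 g
% yield = 352 / 862.6 × 100 = 40.81 %

40.8 %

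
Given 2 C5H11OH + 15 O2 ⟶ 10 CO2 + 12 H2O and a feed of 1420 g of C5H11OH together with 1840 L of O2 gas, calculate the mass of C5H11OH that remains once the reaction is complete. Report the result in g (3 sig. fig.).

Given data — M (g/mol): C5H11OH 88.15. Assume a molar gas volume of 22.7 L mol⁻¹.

467 g

n(C5H11OH) = 1420 / 88.15 = 16.11 mol
n(O2) = 1840 / 22.7 = 81.06 mol
n/ν → C5H11OH: 8.055, O2: 5.404; O2 is limiting.
C5H11OH consumed = (2/15) × 81.06 = 10.81 mol
C5H11OH remaining = 16.11 − 10.81 = 5.300 mol
mass = 5.300 × 88.15 = 467.2 g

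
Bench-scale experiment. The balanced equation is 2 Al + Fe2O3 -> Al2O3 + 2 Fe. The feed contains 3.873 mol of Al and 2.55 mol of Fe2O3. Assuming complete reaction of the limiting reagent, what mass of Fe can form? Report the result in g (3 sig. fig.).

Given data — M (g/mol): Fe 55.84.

216 g

n(Al) = 3.873 mol
n(Fe2O3) = 2.550 mol
n/ν for Al = 3.873/2 = 1.937
n/ν for Fe2O3 = 2.550/1 = 2.550
Smallest n/ν is Al → limiting reagent.
n(Fe) = (2/2) × 3.873 = 3.873 mol
mass = 3.873 × 55.84 = 216.3 g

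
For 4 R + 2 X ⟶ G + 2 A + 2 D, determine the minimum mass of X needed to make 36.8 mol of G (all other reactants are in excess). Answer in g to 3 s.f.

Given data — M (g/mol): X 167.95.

12400 g

n(G) = 36.80 mol
n(X) = (2/1) × 36.80 = 73.60 mol
mass = 73.60 × 167.95 = 12360 g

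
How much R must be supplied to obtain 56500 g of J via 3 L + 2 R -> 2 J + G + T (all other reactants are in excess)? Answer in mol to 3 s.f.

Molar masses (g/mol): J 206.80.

n(J) = 56500 / 206.80 = 273.2 mol
n(R) = (2/2) × 273.2 = 273.2 mol

273 mol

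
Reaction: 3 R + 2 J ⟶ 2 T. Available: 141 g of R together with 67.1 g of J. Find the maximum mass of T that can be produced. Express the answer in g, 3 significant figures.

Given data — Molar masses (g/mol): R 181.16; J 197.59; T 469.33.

159 g

n(R) = 141.0 / 181.16 = 0.7783 mol
n(J) = 67.10 / 197.59 = 0.3396 mol
n/ν for R = 0.7783/3 = 0.2594
n/ν for J = 0.3396/2 = 0.1698
Smallest n/ν is J → limiting reagent.
n(T) = (2/2) × 0.3396 = 0.3396 mol
mass = 0.3396 × 469.33 = 159.4 g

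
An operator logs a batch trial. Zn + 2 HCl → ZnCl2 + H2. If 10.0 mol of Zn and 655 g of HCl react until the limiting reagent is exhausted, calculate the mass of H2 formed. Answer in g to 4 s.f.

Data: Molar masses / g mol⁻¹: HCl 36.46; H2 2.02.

n(Zn) = 10.00 mol
n(HCl) = 655.0 / 36.46 = 17.96 mol
n/ν for Zn = 10.00/1 = 10.00
n/ν for HCl = 17.96/2 = 8.980
Smallest n/ν is HCl → limiting reagent.
n(H2) = (1/2) × 17.96 = 8.980 mol
mass = 8.980 × 2.02 = 18.14 g

18.14 g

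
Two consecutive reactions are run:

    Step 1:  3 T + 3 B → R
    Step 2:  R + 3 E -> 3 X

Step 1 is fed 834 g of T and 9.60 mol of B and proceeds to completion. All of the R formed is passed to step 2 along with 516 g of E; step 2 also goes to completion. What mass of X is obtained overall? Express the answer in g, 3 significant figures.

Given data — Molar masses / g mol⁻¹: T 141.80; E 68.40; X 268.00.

Step 1:
n(T) = 834.0 / 141.80 = 5.882 mol
n(B) = 9.600 mol
n/ν → T: 1.961, B: 3.200; T is limiting.
n(R) produced = (1/3) × 5.882 = 1.961 mol
Step 2:
n(R) available = 1.961 mol
n(E) = 516.0 / 68.40 = 7.544 mol
n/ν → R: 1.961, E: 2.515; R is limiting.
n(X) = (3/1) × 1.961 = 5.883 mol
mass = 5.883 × 268.00 = 1577 g

1580 g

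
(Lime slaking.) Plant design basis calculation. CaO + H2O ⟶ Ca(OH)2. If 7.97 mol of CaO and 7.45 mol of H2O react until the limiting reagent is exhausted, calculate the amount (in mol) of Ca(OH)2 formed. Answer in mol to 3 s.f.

7.45 mol

n(CaO) = 7.970 mol
n(H2O) = 7.450 mol
n/ν → CaO: 7.970, H2O: 7.450; H2O is limiting.
n(Ca(OH)2) = (1/1) × 7.450 = 7.450 mol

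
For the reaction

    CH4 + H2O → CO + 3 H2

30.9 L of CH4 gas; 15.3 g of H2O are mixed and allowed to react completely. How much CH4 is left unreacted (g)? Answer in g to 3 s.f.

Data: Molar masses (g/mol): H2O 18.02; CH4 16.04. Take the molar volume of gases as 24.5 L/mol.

n(CH4) = 30.90 / 24.5 = 1.261 mol
n(H2O) = 15.30 / 18.02 = 0.8491 mol
n/ν for CH4 = 1.261/1 = 1.261
n/ν for H2O = 0.8491/1 = 0.8491
Smallest n/ν is H2O → limiting reagent.
CH4 consumed = (1/1) × 0.8491 = 0.8491 mol
CH4 remaining = 1.261 − 0.8491 = 0.4119 mol
mass = 0.4119 × 16.04 = 6.607 g

6.61 g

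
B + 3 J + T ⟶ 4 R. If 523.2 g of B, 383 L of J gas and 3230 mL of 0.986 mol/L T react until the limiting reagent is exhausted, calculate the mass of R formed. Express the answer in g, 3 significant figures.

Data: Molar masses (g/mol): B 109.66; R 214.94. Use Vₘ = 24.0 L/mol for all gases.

n(B) = 523.2 / 109.66 = 4.771 mol
n(J) = 383.0 / 24.0 = 15.96 mol
n(T) = 0.986 × 3230/1000 = 3.185 mol
n/ν for B = 4.771/1 = 4.771
n/ν for J = 15.96/3 = 5.320
n/ν for T = 3.185/1 = 3.185
Smallest n/ν is T → limiting reagent.
n(R) = (4/1) × 3.185 = 12.74 mol
mass = 12.74 × 214.94 = 2738 g

2740 g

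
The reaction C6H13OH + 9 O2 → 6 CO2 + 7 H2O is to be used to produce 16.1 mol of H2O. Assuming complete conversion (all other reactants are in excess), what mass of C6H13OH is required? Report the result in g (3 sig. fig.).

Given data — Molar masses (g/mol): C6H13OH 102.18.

n(H2O) = 16.10 mol
n(C6H13OH) = (1/7) × 16.10 = 2.300 mol
mass = 2.300 × 102.18 = 235.0 g

235 g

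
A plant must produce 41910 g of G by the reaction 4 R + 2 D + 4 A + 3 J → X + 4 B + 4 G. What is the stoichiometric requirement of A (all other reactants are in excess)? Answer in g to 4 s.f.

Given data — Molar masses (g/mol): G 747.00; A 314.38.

17640 g

n(G) = 41910 / 747.00 = 56.10 mol
n(A) = (4/4) × 56.10 = 56.10 mol
mass = 56.10 × 314.38 = 17640 g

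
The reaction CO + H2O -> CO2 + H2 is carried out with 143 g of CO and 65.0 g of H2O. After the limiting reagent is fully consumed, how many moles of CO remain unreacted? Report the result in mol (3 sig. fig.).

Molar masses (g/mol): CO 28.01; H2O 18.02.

n(CO) = 143.0 / 28.01 = 5.105 mol
n(H2O) = 65.00 / 18.02 = 3.607 mol
n/ν for CO = 5.105/1 = 5.105
n/ν for H2O = 3.607/1 = 3.607
Smallest n/ν is H2O → limiting reagent.
CO consumed = (1/1) × 3.607 = 3.607 mol
CO remaining = 5.105 − 3.607 = 1.498 mol

1.50 mol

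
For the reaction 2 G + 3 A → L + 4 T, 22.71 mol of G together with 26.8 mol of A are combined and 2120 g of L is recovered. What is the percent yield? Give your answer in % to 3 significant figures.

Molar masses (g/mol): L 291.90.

n(G) = 22.71 mol
n(A) = 26.80 mol
n/ν for G = 22.71/2 = 11.36
n/ν for A = 26.80/3 = 8.933
Smallest n/ν is A → limiting reagent.
theoretical n(L) = (1/3) × 26.80 = 8.933 mol → 2608 g
% yield = 2120 / 2608 × 100 = 81.29 %

81.3 %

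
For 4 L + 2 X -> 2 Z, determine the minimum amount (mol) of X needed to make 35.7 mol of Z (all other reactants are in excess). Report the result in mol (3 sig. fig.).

n(Z) = 35.70 mol
n(X) = (2/2) × 35.70 = 35.70 mol

35.7 mol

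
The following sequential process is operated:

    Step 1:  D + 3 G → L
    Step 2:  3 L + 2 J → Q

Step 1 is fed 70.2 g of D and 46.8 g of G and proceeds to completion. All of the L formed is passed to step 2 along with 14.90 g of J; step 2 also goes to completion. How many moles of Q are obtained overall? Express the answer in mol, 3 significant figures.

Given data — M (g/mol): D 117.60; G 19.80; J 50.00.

Step 1:
n(D) = 70.20 / 117.60 = 0.5969 mol
n(G) = 46.80 / 19.80 = 2.364 mol
n/ν → D: 0.5969, G: 0.7880; D is limiting.
n(L) produced = (1/1) × 0.5969 = 0.5969 mol
Step 2:
n(L) available = 0.5969 mol
n(J) = 14.90 / 50.00 = 0.2980 mol
n/ν → L: 0.1990, J: 0.1490; J is limiting.
n(Q) = (1/2) × 0.2980 = 0.1490 mol

0.149 mol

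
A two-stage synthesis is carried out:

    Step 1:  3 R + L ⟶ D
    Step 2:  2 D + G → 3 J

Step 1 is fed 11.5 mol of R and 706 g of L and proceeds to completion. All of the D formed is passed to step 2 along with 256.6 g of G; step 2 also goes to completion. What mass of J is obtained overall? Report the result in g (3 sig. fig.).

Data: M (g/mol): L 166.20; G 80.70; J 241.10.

1390 g

Step 1:
n(R) = 11.50 mol
n(L) = 706.0 / 166.20 = 4.248 mol
n/ν → R: 3.833, L: 4.248; R is limiting.
n(D) produced = (1/3) × 11.50 = 3.833 mol
Step 2:
n(D) available = 3.833 mol
n(G) = 256.6 / 80.70 = 3.180 mol
n/ν → D: 1.917, G: 3.180; D is limiting.
n(J) = (3/2) × 3.833 = 5.750 mol
mass = 5.750 × 241.10 = 1386 g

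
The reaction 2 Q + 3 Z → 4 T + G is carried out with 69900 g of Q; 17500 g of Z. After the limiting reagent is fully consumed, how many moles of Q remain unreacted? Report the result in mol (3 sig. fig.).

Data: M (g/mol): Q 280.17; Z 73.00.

89.7 mol

n(Q) = 69900 / 280.17 = 249.5 mol
n(Z) = 17500 / 73.00 = 239.7 mol
n/ν → Q: 124.8, Z: 79.90; Z is limiting.
Q consumed = (2/3) × 239.7 = 159.8 mol
Q remaining = 249.5 − 159.8 = 89.70 mol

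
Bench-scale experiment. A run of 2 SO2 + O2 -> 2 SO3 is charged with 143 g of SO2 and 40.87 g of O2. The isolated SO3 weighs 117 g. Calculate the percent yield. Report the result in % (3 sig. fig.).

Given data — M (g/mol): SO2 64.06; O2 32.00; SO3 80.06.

65.5 %

n(SO2) = 143.0 / 64.06 = 2.232 mol
n(O2) = 40.87 / 32.00 = 1.277 mol
n/ν for SO2 = 2.232/2 = 1.116
n/ν for O2 = 1.277/1 = 1.277
Smallest n/ν is SO2 → limiting reagent.
theoretical n(SO3) = (2/2) × 2.232 = 2.232 mol → 178.7 g
% yield = 117 / 178.7 × 100 = 65.47 %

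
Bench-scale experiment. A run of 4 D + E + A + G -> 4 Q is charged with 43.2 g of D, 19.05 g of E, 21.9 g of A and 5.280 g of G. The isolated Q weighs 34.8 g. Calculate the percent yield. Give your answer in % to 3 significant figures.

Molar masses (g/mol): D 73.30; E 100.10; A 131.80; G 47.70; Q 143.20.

54.9 %

n(D) = 43.20 / 73.30 = 0.5894 mol
n(E) = 19.05 / 100.10 = 0.1903 mol
n(A) = 21.90 / 131.80 = 0.1662 mol
n(G) = 5.280 / 47.70 = 0.1107 mol
n/ν for D = 0.5894/4 = 0.1474
n/ν for E = 0.1903/1 = 0.1903
n/ν for A = 0.1662/1 = 0.1662
n/ν for G = 0.1107/1 = 0.1107
Smallest n/ν is G → limiting reagent.
theoretical n(Q) = (4/1) × 0.1107 = 0.4428 mol → 63.41 g
% yield = 34.8 / 63.41 × 100 = 54.88 %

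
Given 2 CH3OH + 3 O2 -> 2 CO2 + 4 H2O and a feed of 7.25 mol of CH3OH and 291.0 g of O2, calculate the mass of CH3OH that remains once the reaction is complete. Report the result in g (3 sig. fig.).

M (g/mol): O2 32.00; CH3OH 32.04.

38.0 g

n(CH3OH) = 7.250 mol
n(O2) = 291.0 / 32.00 = 9.094 mol
n/ν → CH3OH: 3.625, O2: 3.031; O2 is limiting.
CH3OH consumed = (2/3) × 9.094 = 6.063 mol
CH3OH remaining = 7.250 − 6.063 = 1.187 mol
mass = 1.187 × 32.04 = 38.03 g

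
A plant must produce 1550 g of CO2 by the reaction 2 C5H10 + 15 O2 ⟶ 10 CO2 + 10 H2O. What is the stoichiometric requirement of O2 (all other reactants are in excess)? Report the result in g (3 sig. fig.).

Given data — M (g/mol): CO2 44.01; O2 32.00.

n(CO2) = 1550 / 44.01 = 35.22 mol
n(O2) = (15/10) × 35.22 = 52.83 mol
mass = 52.83 × 32.00 = 1691 g

1690 g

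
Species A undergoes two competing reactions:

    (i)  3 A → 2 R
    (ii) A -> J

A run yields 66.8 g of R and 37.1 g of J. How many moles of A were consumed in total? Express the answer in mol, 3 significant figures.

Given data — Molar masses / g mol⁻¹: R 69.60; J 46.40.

n(R) = 66.8 / 69.60 = 0.9598 mol
n(J) = 37.1 / 46.40 = 0.7996 mol
n(A) via (i) = (3/2)×0.9598 = 1.440 mol
n(A) via (ii) = (1/1)×0.7996 = 0.7996 mol
total n(A) = 1.440 + 0.7996 = 2.240 mol

2.24 mol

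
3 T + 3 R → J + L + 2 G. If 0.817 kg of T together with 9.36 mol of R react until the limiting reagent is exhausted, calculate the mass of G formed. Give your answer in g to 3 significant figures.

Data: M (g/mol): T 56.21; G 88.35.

n(T) = 0.8170×1000 / 56.21 = 14.53 mol
n(R) = 9.360 mol
n/ν → T: 4.843, R: 3.120; R is limiting.
n(G) = (2/3) × 9.360 = 6.240 mol
mass = 6.240 × 88.35 = 551.3 g

551 g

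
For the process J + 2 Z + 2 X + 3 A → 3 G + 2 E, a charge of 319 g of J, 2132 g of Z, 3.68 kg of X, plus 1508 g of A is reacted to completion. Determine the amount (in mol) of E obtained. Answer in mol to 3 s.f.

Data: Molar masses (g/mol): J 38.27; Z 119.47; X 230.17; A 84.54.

11.9 mol

n(J) = 319.0 / 38.27 = 8.336 mol
n(Z) = 2132 / 119.47 = 17.85 mol
n(X) = 3.680×1000 / 230.17 = 15.99 mol
n(A) = 1508 / 84.54 = 17.84 mol
n/ν for J = 8.336/1 = 8.336
n/ν for Z = 17.85/2 = 8.925
n/ν for X = 15.99/2 = 7.995
n/ν for A = 17.84/3 = 5.947
Smallest n/ν is A → limiting reagent.
n(E) = (2/3) × 17.84 = 11.89 mol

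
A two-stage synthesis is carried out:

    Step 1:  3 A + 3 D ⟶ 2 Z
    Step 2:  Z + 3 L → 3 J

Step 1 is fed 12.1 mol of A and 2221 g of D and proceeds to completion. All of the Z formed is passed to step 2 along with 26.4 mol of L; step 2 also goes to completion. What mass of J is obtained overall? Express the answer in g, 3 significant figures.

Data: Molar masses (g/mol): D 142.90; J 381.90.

9240 g

Step 1:
n(A) = 12.10 mol
n(D) = 2221 / 142.90 = 15.54 mol
n/ν for A = 12.10/3 = 4.033
n/ν for D = 15.54/3 = 5.180
Smallest n/ν is A → limiting reagent.
n(Z) produced = (2/3) × 12.10 = 8.067 mol
Step 2:
n(Z) available = 8.067 mol
n(L) = 26.40 mol
n/ν for Z = 8.067/1 = 8.067
n/ν for L = 26.40/3 = 8.800
Smallest n/ν is Z → limiting reagent.
n(J) = (3/1) × 8.067 = 24.20 mol
mass = 24.20 × 381.90 = 9242 g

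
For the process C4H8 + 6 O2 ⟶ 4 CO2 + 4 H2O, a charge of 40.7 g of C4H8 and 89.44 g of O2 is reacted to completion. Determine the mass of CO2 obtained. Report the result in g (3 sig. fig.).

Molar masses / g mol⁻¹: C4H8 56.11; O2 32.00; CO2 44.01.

n(C4H8) = 40.70 / 56.11 = 0.7254 mol
n(O2) = 89.44 / 32.00 = 2.795 mol
n/ν for C4H8 = 0.7254/1 = 0.7254
n/ν for O2 = 2.795/6 = 0.4658
Smallest n/ν is O2 → limiting reagent.
n(CO2) = (4/6) × 2.795 = 1.863 mol
mass = 1.863 × 44.01 = 81.99 g

82.0 g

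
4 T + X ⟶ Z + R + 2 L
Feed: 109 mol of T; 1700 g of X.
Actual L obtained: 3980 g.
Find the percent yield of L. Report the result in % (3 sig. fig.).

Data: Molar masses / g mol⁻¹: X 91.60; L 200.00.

53.6 %

n(T) = 109.0 mol
n(X) = 1700 / 91.60 = 18.56 mol
n/ν → T: 27.25, X: 18.56; X is limiting.
theoretical n(L) = (2/1) × 18.56 = 37.12 mol → 7424 g
% yield = 3980 / 7424 × 100 = 53.61 %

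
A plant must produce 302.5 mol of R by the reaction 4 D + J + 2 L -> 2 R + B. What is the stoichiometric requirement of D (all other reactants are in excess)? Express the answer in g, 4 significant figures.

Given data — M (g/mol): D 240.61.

145600 g

n(R) = 302.5 mol
n(D) = (4/2) × 302.5 = 605.0 mol
mass = 605.0 × 240.61 = 145600 g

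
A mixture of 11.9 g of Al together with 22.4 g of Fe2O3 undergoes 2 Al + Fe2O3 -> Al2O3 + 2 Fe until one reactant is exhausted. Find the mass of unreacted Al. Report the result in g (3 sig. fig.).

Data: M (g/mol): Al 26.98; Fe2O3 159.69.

4.33 g

n(Al) = 11.90 / 26.98 = 0.4411 mol
n(Fe2O3) = 22.40 / 159.69 = 0.1403 mol
n/ν → Al: 0.2206, Fe2O3: 0.1403; Fe2O3 is limiting.
Al consumed = (2/1) × 0.1403 = 0.2806 mol
Al remaining = 0.4411 − 0.2806 = 0.1605 mol
mass = 0.1605 × 26.98 = 4.330 g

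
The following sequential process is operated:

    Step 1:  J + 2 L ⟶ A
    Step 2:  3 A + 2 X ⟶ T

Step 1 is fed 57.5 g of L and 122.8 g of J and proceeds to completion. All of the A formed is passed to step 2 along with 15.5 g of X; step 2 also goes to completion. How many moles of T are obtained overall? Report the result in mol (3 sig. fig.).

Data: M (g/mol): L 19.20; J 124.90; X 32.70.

Step 1:
n(L) = 57.50 / 19.20 = 2.995 mol
n(J) = 122.8 / 124.90 = 0.9832 mol
n/ν for L = 2.995/2 = 1.498
n/ν for J = 0.9832/1 = 0.9832
Smallest n/ν is J → limiting reagent.
n(A) produced = (1/1) × 0.9832 = 0.9832 mol
Step 2:
n(A) available = 0.9832 mol
n(X) = 15.50 / 32.70 = 0.4740 mol
n/ν for A = 0.9832/3 = 0.3277
n/ν for X = 0.4740/2 = 0.2370
Smallest n/ν is X → limiting reagent.
n(T) = (1/2) × 0.4740 = 0.2370 mol

0.237 mol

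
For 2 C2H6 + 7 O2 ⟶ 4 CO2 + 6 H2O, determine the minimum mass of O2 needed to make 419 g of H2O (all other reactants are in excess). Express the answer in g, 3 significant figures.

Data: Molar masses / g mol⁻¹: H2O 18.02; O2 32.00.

868 g

n(H2O) = 419 / 18.02 = 23.25 mol
n(O2) = (7/6) × 23.25 = 27.13 mol
mass = 27.13 × 32.00 = 868.2 g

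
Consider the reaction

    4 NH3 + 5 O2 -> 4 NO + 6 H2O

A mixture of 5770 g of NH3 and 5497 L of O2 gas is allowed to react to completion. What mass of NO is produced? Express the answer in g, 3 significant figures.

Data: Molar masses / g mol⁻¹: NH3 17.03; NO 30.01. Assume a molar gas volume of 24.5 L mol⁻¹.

5390 g

n(NH3) = 5770 / 17.03 = 338.8 mol
n(O2) = 5497 / 24.5 = 224.4 mol
n/ν → NH3: 84.70, O2: 44.88; O2 is limiting.
n(NO) = (4/5) × 224.4 = 179.5 mol
mass = 179.5 × 30.01 = 5387 g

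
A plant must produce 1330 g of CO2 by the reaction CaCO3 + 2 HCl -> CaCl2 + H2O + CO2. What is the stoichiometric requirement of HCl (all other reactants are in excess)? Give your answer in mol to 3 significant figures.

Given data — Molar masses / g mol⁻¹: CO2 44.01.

60.4 mol

n(CO2) = 1330 / 44.01 = 30.22 mol
n(HCl) = (2/1) × 30.22 = 60.44 mol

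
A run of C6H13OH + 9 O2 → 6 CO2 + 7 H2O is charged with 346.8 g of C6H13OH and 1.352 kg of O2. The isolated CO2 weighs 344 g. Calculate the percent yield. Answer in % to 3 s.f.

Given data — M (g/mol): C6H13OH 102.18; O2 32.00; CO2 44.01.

38.4 %

n(C6H13OH) = 346.8 / 102.18 = 3.394 mol
n(O2) = 1.352×1000 / 32.00 = 42.25 mol
n/ν for C6H13OH = 3.394/1 = 3.394
n/ν for O2 = 42.25/9 = 4.694
Smallest n/ν is C6H13OH → limiting reagent.
theoretical n(CO2) = (6/1) × 3.394 = 20.36 mol → 896.0 g
% yield = 344 / 896.0 × 100 = 38.39 %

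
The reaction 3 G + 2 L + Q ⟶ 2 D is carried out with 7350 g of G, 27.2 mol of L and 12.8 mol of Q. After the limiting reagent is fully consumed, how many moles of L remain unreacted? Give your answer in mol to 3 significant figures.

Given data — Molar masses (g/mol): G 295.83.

n(G) = 7350 / 295.83 = 24.85 mol
n(L) = 27.20 mol
n(Q) = 12.80 mol
n/ν → G: 8.283, L: 13.60, Q: 12.80; G is limiting.
L consumed = (2/3) × 24.85 = 16.57 mol
L remaining = 27.20 − 16.57 = 10.63 mol

10.6 mol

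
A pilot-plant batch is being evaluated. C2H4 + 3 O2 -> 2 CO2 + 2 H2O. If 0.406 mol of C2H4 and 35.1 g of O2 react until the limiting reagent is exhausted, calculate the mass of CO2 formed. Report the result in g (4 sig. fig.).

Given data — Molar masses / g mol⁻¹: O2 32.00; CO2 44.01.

32.18 g

n(C2H4) = 0.4060 mol
n(O2) = 35.10 / 32.00 = 1.097 mol
n/ν for C2H4 = 0.4060/1 = 0.4060
n/ν for O2 = 1.097/3 = 0.3657
Smallest n/ν is O2 → limiting reagent.
n(CO2) = (2/3) × 1.097 = 0.7313 mol
mass = 0.7313 × 44.01 = 32.18 g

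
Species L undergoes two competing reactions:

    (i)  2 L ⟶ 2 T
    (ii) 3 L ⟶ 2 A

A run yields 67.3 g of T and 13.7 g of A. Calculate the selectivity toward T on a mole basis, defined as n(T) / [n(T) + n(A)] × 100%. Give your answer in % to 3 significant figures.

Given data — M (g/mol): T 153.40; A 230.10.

n(T) = 67.3 / 153.40 = 0.4387 mol
n(A) = 13.7 / 230.10 = 0.05954 mol
selectivity = 0.4387/(0.4387+0.05954) × 100 = 88.05 %

88.1 %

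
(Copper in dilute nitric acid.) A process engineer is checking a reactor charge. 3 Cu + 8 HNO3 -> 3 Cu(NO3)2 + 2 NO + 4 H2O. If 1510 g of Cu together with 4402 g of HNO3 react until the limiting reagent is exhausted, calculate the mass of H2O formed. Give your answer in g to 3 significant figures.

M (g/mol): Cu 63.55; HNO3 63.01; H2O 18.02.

571 g

n(Cu) = 1510 / 63.55 = 23.76 mol
n(HNO3) = 4402 / 63.01 = 69.86 mol
n/ν for Cu = 23.76/3 = 7.920
n/ν for HNO3 = 69.86/8 = 8.733
Smallest n/ν is Cu → limiting reagent.
n(H2O) = (4/3) × 23.76 = 31.68 mol
mass = 31.68 × 18.02 = 570.9 g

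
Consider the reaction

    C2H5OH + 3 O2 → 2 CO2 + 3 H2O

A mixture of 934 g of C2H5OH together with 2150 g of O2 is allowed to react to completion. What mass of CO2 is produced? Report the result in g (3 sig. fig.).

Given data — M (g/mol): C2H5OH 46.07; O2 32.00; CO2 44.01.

1780 g

n(C2H5OH) = 934.0 / 46.07 = 20.27 mol
n(O2) = 2150 / 32.00 = 67.19 mol
n/ν for C2H5OH = 20.27/1 = 20.27
n/ν for O2 = 67.19/3 = 22.40
Smallest n/ν is C2H5OH → limiting reagent.
n(CO2) = (2/1) × 20.27 = 40.54 mol
mass = 40.54 × 44.01 = 1784 g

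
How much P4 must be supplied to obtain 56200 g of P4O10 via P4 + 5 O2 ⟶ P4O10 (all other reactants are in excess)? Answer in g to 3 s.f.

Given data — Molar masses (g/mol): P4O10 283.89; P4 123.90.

24500 g

n(P4O10) = 56200 / 283.89 = 198.0 mol
n(P4) = (1/1) × 198.0 = 198.0 mol
mass = 198.0 × 123.90 = 24530 g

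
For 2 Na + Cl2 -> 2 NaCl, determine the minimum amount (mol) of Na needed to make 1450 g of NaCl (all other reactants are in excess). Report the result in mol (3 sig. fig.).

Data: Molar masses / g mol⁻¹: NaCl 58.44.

24.8 mol

n(NaCl) = 1450 / 58.44 = 24.81 mol
n(Na) = (2/2) × 24.81 = 24.81 mol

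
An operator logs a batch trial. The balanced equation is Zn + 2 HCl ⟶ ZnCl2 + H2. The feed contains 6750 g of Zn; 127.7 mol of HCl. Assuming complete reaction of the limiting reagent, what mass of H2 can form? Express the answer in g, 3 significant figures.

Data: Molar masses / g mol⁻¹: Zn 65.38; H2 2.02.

n(Zn) = 6750 / 65.38 = 103.2 mol
n(HCl) = 127.7 mol
n/ν for Zn = 103.2/1 = 103.2
n/ν for HCl = 127.7/2 = 63.85
Smallest n/ν is HCl → limiting reagent.
n(H2) = (1/2) × 127.7 = 63.85 mol
mass = 63.85 × 2.02 = 129.0 g

129 g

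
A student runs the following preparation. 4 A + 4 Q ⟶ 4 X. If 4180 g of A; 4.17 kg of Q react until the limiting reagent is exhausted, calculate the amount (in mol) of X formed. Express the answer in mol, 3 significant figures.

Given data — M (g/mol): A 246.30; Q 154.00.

17.0 mol

n(A) = 4180 / 246.30 = 16.97 mol
n(Q) = 4.170×1000 / 154.00 = 27.08 mol
n/ν for A = 16.97/4 = 4.243
n/ν for Q = 27.08/4 = 6.770
Smallest n/ν is A → limiting reagent.
n(X) = (4/4) × 16.97 = 16.97 mol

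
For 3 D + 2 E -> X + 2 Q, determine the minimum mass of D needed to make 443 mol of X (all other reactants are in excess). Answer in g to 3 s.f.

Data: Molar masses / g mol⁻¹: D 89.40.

n(X) = 443.0 mol
n(D) = (3/1) × 443.0 = 1329 mol
mass = 1329 × 89.40 = 118800 g

119000 g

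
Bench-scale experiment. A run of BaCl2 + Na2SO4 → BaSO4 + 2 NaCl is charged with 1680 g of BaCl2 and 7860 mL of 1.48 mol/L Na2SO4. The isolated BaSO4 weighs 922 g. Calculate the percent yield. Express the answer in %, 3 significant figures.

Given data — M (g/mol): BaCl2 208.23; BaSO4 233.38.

49.0 %

n(BaCl2) = 1680 / 208.23 = 8.068 mol
n(Na2SO4) = 1.48 × 7860/1000 = 11.63 mol
n/ν for BaCl2 = 8.068/1 = 8.068
n/ν for Na2SO4 = 11.63/1 = 11.63
Smallest n/ν is BaCl2 → limiting reagent.
theoretical n(BaSO4) = (1/1) × 8.068 = 8.068 mol → 1883 g
% yield = 922 / 1883 × 100 = 48.96 %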